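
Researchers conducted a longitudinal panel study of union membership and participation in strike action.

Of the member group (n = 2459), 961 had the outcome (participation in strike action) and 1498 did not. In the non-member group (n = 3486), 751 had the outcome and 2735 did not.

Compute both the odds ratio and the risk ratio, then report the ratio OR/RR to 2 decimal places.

1.29

From the description: a = 961, b = 1498, c = 751, d = 2735.
OR = (961·2735)/(1498·751) = 2628335/1124998 = 2.33630
Risk in exposed = 961/2459 = 0.39081; risk in unexposed = 751/3486 = 0.21543; RR = 1.81406
OR/RR = 2.33630 / 1.81406 = 1.28788
The outcome is not rare, so the OR lies further from 1 than the RR.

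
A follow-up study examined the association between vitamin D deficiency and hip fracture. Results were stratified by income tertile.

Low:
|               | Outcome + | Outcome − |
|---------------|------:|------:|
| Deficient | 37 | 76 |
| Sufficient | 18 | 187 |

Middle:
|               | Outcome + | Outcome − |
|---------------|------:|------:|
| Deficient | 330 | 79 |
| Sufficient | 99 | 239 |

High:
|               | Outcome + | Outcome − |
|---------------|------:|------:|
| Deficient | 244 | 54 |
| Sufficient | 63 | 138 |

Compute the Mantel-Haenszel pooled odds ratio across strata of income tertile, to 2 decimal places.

9.02

OR_MH = Σ(aᵢdᵢ/nᵢ) / Σ(bᵢcᵢ/nᵢ), where nᵢ is the stratum total.
Stratum 1 (Low): n = 318; a·d/n = 37·187/318 = 21.7579; b·c/n = 76·18/318 = 4.3019
Stratum 2 (Middle): n = 747; a·d/n = 330·239/747 = 105.5823; b·c/n = 79·99/747 = 10.4699
Stratum 3 (High): n = 499; a·d/n = 244·138/499 = 67.4790; b·c/n = 54·63/499 = 6.8176
OR_MH = (21.7579 + 105.5823 + 67.4790) / (4.3019 + 10.4699 + 6.8176) = 194.8191 / 21.5894 = 9.02383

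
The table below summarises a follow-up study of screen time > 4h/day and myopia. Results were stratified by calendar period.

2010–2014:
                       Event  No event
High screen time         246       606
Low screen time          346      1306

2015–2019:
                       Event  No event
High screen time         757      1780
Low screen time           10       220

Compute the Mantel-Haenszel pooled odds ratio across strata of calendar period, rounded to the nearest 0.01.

2.09

OR_MH = Σ(aᵢdᵢ/nᵢ) / Σ(bᵢcᵢ/nᵢ), where nᵢ is the stratum total.
Stratum 1 (2010–2014): n = 2504; a·d/n = 246·1306/2504 = 128.3051; b·c/n = 606·346/2504 = 83.7364
Stratum 2 (2015–2019): n = 2767; a·d/n = 757·220/2767 = 60.1879; b·c/n = 1780·10/2767 = 6.4330
OR_MH = (128.3051 + 60.1879) / (83.7364 + 6.4330) = 188.4930 / 90.1694 = 2.09043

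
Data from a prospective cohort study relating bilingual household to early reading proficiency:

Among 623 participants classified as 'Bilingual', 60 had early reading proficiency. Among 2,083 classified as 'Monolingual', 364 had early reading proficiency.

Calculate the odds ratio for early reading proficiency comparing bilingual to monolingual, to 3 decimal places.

From the description: a = 60, b = 563, c = 364, d = 1719.
OR = (a·d)/(b·c) = (60 × 1719) / (563 × 364) = 103140 / 204932 = 0.50329
Exposure is associated with lower odds of early reading proficiency (OR = 0.50 < 1).

0.503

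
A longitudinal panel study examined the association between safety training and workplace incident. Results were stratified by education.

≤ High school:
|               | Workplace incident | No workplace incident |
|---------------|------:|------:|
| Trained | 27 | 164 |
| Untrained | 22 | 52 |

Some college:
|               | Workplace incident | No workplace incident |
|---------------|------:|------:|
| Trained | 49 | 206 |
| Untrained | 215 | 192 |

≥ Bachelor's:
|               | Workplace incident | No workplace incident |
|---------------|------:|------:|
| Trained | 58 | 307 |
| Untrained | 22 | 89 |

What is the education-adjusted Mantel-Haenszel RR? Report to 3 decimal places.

0.443

RR_MH = Σ(aᵢ·n₀ᵢ/nᵢ) / Σ(cᵢ·n₁ᵢ/nᵢ), with n₁ᵢ = aᵢ+bᵢ (exposed), n₀ᵢ = cᵢ+dᵢ (unexposed), nᵢ = n₁ᵢ+n₀ᵢ.
Stratum 1 (≤ High school): n₁ = 191, n₀ = 74, n = 265; a·n₀/n = 27·74/265 = 7.5396; c·n₁/n = 22·191/265 = 15.8566
Stratum 2 (Some college): n₁ = 255, n₀ = 407, n = 662; a·n₀/n = 49·407/662 = 30.1254; c·n₁/n = 215·255/662 = 82.8172
Stratum 3 (≥ Bachelor's): n₁ = 365, n₀ = 111, n = 476; a·n₀/n = 58·111/476 = 13.5252; c·n₁/n = 22·365/476 = 16.8697
RR_MH = (7.5396 + 30.1254 + 13.5252) / (15.8566 + 82.8172 + 16.8697) = 51.1902 / 115.5436 = 0.44304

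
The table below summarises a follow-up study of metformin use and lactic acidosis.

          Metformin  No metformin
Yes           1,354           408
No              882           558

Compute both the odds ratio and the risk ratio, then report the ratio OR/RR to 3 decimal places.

1.464

Reading the table with exposure as columns: a = 1354 (Metformin, case), b = 882 (Metformin, non-case), c = 408 (No metformin, case), d = 558.
OR = (1354·558)/(882·408) = 755532/359856 = 2.09954
Risk in exposed = 1354/2236 = 0.60555; risk in unexposed = 408/966 = 0.42236; RR = 1.43372
OR/RR = 2.09954 / 1.43372 = 1.46440
The outcome is not rare, so the OR lies further from 1 than the RR.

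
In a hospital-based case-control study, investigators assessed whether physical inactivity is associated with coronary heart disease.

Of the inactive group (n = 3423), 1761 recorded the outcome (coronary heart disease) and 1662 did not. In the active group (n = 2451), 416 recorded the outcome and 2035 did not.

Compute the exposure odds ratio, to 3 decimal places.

5.183

From the description: a = 1761, b = 1662, c = 416, d = 2035.
OR = (a·d)/(b·c) = (1761 × 2035) / (1662 × 416) = 3583635 / 691392 = 5.18322
The odds of coronary heart disease are about 5.18 times as high in the inactive group.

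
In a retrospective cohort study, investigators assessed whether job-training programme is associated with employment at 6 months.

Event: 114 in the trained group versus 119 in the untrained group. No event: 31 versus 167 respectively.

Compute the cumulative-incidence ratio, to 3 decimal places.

1.890

From the description: a = 114, b = 31, c = 119, d = 167.
Risk in exposed = 114/145 = 0.78621; risk in unexposed = 119/286 = 0.41608.
RR = 0.78621 / 0.41608 = 1.88954
The risk among the exposed is 1.89 times that among the unexposed.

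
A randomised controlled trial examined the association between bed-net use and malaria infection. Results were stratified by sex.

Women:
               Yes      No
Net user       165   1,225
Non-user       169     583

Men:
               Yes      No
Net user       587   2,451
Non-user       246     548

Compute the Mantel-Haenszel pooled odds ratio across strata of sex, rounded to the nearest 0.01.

OR_MH = Σ(aᵢdᵢ/nᵢ) / Σ(bᵢcᵢ/nᵢ), where nᵢ is the stratum total.
Stratum 1 (Women): n = 2142; a·d/n = 165·583/2142 = 44.9090; b·c/n = 1225·169/2142 = 96.6503
Stratum 2 (Men): n = 3832; a·d/n = 587·548/3832 = 83.9447; b·c/n = 2451·246/3832 = 157.3450
OR_MH = (44.9090 + 83.9447) / (96.6503 + 157.3450) = 128.8536 / 253.9953 = 0.50731

0.51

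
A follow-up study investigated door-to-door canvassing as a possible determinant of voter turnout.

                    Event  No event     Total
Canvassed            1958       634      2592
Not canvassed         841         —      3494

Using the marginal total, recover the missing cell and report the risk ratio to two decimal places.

The missing cell is in the unexposed row: 3494 − 841 = 2653.
So a = 1958, b = 634, c = 841, d = 2653.
RR = [a/(a+b)] / [c/(c+d)] = (1958/2592) / (841/3494) = 0.75540/0.24070 = 3.13837

3.14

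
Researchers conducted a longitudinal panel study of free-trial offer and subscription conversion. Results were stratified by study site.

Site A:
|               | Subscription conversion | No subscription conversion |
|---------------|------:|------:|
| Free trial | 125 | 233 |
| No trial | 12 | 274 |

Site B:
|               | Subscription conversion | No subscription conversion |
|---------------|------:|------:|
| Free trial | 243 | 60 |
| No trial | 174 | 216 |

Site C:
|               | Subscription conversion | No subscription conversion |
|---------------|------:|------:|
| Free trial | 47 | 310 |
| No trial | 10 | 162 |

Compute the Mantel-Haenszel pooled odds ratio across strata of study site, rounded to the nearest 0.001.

5.672

OR_MH = Σ(aᵢdᵢ/nᵢ) / Σ(bᵢcᵢ/nᵢ), where nᵢ is the stratum total.
Stratum 1 (Site A): n = 644; a·d/n = 125·274/644 = 53.1832; b·c/n = 233·12/644 = 4.3416
Stratum 2 (Site B): n = 693; a·d/n = 243·216/693 = 75.7403; b·c/n = 60·174/693 = 15.0649
Stratum 3 (Site C): n = 529; a·d/n = 47·162/529 = 14.3932; b·c/n = 310·10/529 = 5.8601
OR_MH = (53.1832 + 75.7403 + 14.3932) / (4.3416 + 15.0649 + 5.8601) = 143.3167 / 25.2667 = 5.67217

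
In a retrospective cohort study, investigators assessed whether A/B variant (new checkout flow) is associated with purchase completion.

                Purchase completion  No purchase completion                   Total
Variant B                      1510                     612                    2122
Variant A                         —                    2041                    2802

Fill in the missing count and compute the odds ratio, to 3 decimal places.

6.617

The missing cell is in the unexposed row: 2802 − 2041 = 761.
So a = 1510, b = 612, c = 761, d = 2041.
OR = (a·d)/(b·c) = (1510 × 2041) / (612 × 761) = 3081910 / 465732 = 6.61735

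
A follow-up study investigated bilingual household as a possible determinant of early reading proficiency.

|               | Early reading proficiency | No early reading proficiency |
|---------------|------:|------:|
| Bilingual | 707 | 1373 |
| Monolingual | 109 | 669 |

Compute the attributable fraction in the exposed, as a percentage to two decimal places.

Cells: a = 707, b = 1373, c = 109, d = 669.
Risk in exposed = 707/2080 = 0.33990; risk in unexposed = 109/778 = 0.14010.
RR = 0.33990/0.14010 = 2.42610
AR% = (RR − 1)/RR × 100 = (2.42610 − 1)/2.42610 × 100 = 58.7816%

58.78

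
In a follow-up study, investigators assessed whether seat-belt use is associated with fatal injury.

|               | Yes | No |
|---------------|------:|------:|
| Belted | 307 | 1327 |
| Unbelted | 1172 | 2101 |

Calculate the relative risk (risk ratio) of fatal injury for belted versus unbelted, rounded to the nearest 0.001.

Cells: a = 307, b = 1327, c = 1172, d = 2101.
Risk in exposed = 307/1634 = 0.18788; risk in unexposed = 1172/3273 = 0.35808.
RR = 0.18788 / 0.35808 = 0.52469
The risk is 48% lower among the exposed than among the unexposed.

0.525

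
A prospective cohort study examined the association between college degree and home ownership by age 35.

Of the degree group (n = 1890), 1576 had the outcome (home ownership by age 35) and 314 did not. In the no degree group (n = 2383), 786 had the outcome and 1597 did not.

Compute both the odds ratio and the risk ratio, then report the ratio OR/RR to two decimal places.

From the description: a = 1576, b = 314, c = 786, d = 1597.
OR = (1576·1597)/(314·786) = 2516872/246804 = 10.19786
Risk in exposed = 1576/1890 = 0.83386; risk in unexposed = 786/2383 = 0.32984; RR = 2.52811
OR/RR = 10.19786 / 2.52811 = 4.03379
The outcome is not rare, so the OR lies further from 1 than the RR.

4.03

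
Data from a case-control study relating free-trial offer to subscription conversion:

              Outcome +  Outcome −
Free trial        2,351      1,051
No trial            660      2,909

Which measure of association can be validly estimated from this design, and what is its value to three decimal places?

9.859

Cells: a = 2351, b = 1051, c = 660, d = 2909.
This is a case-control study: participants were sampled on outcome status, so risks in the source population cannot be estimated directly — relative risk is not valid here. The odds ratio is the appropriate measure.
OR = (a·d)/(b·c) = (2351 × 2909) / (1051 × 660) = 6839059 / 693660 = 9.85938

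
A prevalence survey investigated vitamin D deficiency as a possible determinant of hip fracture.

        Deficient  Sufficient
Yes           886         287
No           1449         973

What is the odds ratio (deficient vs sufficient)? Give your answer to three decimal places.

Reading the table with exposure as columns: a = 886 (Deficient, case), b = 1449 (Deficient, non-case), c = 287 (Sufficient, case), d = 973.
OR = (a·d)/(b·c) = (886 × 973) / (1449 × 287) = 862078 / 415863 = 2.07299
The odds of hip fracture are about 2.07 times as high in the deficient group.

2.073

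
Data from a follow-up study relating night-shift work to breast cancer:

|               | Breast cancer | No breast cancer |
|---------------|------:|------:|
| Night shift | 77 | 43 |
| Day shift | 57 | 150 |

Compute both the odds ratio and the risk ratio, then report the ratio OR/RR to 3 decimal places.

Cells: a = 77, b = 43, c = 57, d = 150.
OR = (77·150)/(43·57) = 11550/2451 = 4.71236
Risk in exposed = 77/120 = 0.64167; risk in unexposed = 57/207 = 0.27536; RR = 2.33026
OR/RR = 4.71236 / 2.33026 = 2.02224
The outcome is not rare, so the OR lies further from 1 than the RR.

2.022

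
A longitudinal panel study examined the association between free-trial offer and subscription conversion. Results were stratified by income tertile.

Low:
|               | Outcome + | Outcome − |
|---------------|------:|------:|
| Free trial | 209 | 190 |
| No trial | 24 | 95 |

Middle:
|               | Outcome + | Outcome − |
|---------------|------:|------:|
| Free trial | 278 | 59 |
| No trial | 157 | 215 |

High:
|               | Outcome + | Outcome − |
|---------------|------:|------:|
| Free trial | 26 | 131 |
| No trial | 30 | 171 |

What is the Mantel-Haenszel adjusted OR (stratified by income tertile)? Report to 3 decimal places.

4.112

OR_MH = Σ(aᵢdᵢ/nᵢ) / Σ(bᵢcᵢ/nᵢ), where nᵢ is the stratum total.
Stratum 1 (Low): n = 518; a·d/n = 209·95/518 = 38.3301; b·c/n = 190·24/518 = 8.8031
Stratum 2 (Middle): n = 709; a·d/n = 278·215/709 = 84.3018; b·c/n = 59·157/709 = 13.0649
Stratum 3 (High): n = 358; a·d/n = 26·171/358 = 12.4190; b·c/n = 131·30/358 = 10.9777
OR_MH = (38.3301 + 84.3018 + 12.4190) / (8.8031 + 13.0649 + 10.9777) = 135.0509 / 32.8456 = 4.11169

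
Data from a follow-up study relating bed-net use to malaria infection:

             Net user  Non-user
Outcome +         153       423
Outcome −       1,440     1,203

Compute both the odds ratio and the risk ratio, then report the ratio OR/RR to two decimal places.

0.82

Reading the table with exposure as columns: a = 153 (Net user, case), b = 1440 (Net user, non-case), c = 423 (Non-user, case), d = 1203.
OR = (153·1203)/(1440·423) = 184059/609120 = 0.30217
Risk in exposed = 153/1593 = 0.09605; risk in unexposed = 423/1626 = 0.26015; RR = 0.36920
OR/RR = 0.30217 / 0.36920 = 0.81846
The outcome is not rare, so the OR lies further from 1 than the RR.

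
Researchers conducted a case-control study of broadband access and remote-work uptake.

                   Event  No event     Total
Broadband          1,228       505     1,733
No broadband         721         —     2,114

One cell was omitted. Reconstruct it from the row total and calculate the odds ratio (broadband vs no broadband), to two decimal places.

The missing cell is in the unexposed row: 2114 − 721 = 1393.
So a = 1228, b = 505, c = 721, d = 1393.
OR = (a·d)/(b·c) = (1228 × 1393) / (505 × 721) = 1710604 / 364105 = 4.69811

4.70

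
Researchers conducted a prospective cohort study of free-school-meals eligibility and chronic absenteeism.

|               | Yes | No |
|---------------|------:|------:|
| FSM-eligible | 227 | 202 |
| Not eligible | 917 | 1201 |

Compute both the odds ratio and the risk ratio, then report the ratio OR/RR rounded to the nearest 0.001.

Cells: a = 227, b = 202, c = 917, d = 1201.
OR = (227·1201)/(202·917) = 272627/185234 = 1.47180
Risk in exposed = 227/429 = 0.52914; risk in unexposed = 917/2118 = 0.43296; RR = 1.22215
OR/RR = 1.47180 / 1.22215 = 1.20427
The outcome is not rare, so the OR lies further from 1 than the RR.

1.204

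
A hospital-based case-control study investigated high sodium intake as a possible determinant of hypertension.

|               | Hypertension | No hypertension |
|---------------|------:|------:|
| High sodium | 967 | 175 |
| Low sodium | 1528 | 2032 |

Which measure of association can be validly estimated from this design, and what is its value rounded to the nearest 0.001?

Cells: a = 967, b = 175, c = 1528, d = 2032.
This is a hospital-based case-control study: participants were sampled on outcome status, so risks in the source population cannot be estimated directly — relative risk is not valid here. The odds ratio is the appropriate measure.
OR = (a·d)/(b·c) = (967 × 2032) / (175 × 1528) = 1964944 / 267400 = 7.34833

7.348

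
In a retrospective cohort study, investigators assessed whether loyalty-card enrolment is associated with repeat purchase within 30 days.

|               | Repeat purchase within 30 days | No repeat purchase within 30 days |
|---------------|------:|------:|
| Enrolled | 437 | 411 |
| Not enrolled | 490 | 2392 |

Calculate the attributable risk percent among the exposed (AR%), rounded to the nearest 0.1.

Cells: a = 437, b = 411, c = 490, d = 2392.
Risk in exposed = 437/848 = 0.51533; risk in unexposed = 490/2882 = 0.17002.
RR = 0.51533/0.17002 = 3.03098
AR% = (RR − 1)/RR × 100 = (3.03098 − 1)/3.03098 × 100 = 67.0074%

67.0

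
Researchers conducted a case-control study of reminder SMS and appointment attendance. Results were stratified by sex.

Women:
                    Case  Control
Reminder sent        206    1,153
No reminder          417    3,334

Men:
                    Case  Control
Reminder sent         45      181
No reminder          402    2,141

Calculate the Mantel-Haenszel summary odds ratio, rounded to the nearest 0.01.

OR_MH = Σ(aᵢdᵢ/nᵢ) / Σ(bᵢcᵢ/nᵢ), where nᵢ is the stratum total.
Stratum 1 (Women): n = 5110; a·d/n = 206·3334/5110 = 134.4039; b·c/n = 1153·417/5110 = 94.0902
Stratum 2 (Men): n = 2769; a·d/n = 45·2141/2769 = 34.7941; b·c/n = 181·402/2769 = 26.2774
OR_MH = (134.4039 + 34.7941) / (94.0902 + 26.2774) = 169.1981 / 120.3676 = 1.40568

1.41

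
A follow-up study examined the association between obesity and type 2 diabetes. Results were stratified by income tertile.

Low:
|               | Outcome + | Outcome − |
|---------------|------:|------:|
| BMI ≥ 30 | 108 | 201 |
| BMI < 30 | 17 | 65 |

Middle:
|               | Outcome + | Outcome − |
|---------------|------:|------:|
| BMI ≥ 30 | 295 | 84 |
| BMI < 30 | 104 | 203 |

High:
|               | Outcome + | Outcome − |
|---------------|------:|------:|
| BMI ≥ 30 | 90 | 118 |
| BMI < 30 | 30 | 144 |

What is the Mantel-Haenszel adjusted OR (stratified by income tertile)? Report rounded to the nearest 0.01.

OR_MH = Σ(aᵢdᵢ/nᵢ) / Σ(bᵢcᵢ/nᵢ), where nᵢ is the stratum total.
Stratum 1 (Low): n = 391; a·d/n = 108·65/391 = 17.9540; b·c/n = 201·17/391 = 8.7391
Stratum 2 (Middle): n = 686; a·d/n = 295·203/686 = 87.2959; b·c/n = 84·104/686 = 12.7347
Stratum 3 (High): n = 382; a·d/n = 90·144/382 = 33.9267; b·c/n = 118·30/382 = 9.2670
OR_MH = (17.9540 + 87.2959 + 33.9267) / (8.7391 + 12.7347 + 9.2670) = 139.1766 / 30.7408 = 4.52742

4.53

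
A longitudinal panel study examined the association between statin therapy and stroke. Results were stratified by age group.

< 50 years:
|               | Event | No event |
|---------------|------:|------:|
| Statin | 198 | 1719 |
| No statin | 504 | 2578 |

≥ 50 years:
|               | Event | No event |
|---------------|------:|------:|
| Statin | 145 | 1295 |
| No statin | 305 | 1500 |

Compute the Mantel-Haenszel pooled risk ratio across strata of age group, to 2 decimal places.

RR_MH = Σ(aᵢ·n₀ᵢ/nᵢ) / Σ(cᵢ·n₁ᵢ/nᵢ), with n₁ᵢ = aᵢ+bᵢ (exposed), n₀ᵢ = cᵢ+dᵢ (unexposed), nᵢ = n₁ᵢ+n₀ᵢ.
Stratum 1 (< 50 years): n₁ = 1917, n₀ = 3082, n = 4999; a·n₀/n = 198·3082/4999 = 122.0716; c·n₁/n = 504·1917/4999 = 193.2723
Stratum 2 (≥ 50 years): n₁ = 1440, n₀ = 1805, n = 3245; a·n₀/n = 145·1805/3245 = 80.6549; c·n₁/n = 305·1440/3245 = 135.3467
RR_MH = (122.0716 + 80.6549) / (193.2723 + 135.3467) = 202.7265 / 328.6189 = 0.61690

0.62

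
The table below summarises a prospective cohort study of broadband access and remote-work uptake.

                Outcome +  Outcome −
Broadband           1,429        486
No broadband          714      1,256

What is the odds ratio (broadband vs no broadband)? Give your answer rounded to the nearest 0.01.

Cells: a = 1429, b = 486, c = 714, d = 1256.
OR = (a·d)/(b·c) = (1429 × 1256) / (486 × 714) = 1794824 / 347004 = 5.17234
The odds of remote-work uptake are about 5.17 times as high in the broadband group.

5.17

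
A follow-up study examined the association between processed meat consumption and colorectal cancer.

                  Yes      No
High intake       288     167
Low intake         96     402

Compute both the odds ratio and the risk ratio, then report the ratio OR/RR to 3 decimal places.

Cells: a = 288, b = 167, c = 96, d = 402.
OR = (288·402)/(167·96) = 115776/16032 = 7.22156
Risk in exposed = 288/455 = 0.63297; risk in unexposed = 96/498 = 0.19277; RR = 3.28352
OR/RR = 7.22156 / 3.28352 = 2.19934
The outcome is not rare, so the OR lies further from 1 than the RR.

2.199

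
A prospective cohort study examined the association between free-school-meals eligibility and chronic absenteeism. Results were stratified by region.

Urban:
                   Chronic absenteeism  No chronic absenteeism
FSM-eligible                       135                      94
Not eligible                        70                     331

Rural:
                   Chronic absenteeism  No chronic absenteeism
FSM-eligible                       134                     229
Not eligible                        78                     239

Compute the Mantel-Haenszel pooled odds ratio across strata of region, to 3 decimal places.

OR_MH = Σ(aᵢdᵢ/nᵢ) / Σ(bᵢcᵢ/nᵢ), where nᵢ is the stratum total.
Stratum 1 (Urban): n = 630; a·d/n = 135·331/630 = 70.9286; b·c/n = 94·70/630 = 10.4444
Stratum 2 (Rural): n = 680; a·d/n = 134·239/680 = 47.0971; b·c/n = 229·78/680 = 26.2676
OR_MH = (70.9286 + 47.0971) / (10.4444 + 26.2676) = 118.0256 / 36.7121 = 3.21490

3.215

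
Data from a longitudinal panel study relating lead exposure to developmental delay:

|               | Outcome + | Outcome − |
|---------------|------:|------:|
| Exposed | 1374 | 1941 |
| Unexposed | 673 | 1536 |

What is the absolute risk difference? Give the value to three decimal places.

0.110

Cells: a = 1374, b = 1941, c = 673, d = 1536.
Risk in exposed = 1374/3315 = 0.414480; risk in unexposed = 673/2209 = 0.304663.
Risk difference = 0.414480 − 0.304663 = 0.109817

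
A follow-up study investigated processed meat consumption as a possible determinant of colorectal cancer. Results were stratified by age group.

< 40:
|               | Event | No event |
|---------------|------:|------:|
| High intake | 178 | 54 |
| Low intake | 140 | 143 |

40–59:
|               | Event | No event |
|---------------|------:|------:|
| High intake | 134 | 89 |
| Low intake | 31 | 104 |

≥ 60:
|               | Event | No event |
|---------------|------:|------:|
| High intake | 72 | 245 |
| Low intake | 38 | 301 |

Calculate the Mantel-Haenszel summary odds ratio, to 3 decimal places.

OR_MH = Σ(aᵢdᵢ/nᵢ) / Σ(bᵢcᵢ/nᵢ), where nᵢ is the stratum total.
Stratum 1 (< 40): n = 515; a·d/n = 178·143/515 = 49.4252; b·c/n = 54·140/515 = 14.6796
Stratum 2 (40–59): n = 358; a·d/n = 134·104/358 = 38.9274; b·c/n = 89·31/358 = 7.7067
Stratum 3 (≥ 60): n = 656; a·d/n = 72·301/656 = 33.0366; b·c/n = 245·38/656 = 14.1921
OR_MH = (49.4252 + 38.9274 + 33.0366) / (14.6796 + 7.7067 + 14.1921) = 121.3892 / 36.5784 = 3.31860

3.319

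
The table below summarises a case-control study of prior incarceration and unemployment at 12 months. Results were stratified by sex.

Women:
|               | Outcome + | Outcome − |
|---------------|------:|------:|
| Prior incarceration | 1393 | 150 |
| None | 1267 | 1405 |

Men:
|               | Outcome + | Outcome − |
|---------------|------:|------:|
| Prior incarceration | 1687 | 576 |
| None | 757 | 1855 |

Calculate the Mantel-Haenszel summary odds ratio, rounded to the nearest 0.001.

8.223

OR_MH = Σ(aᵢdᵢ/nᵢ) / Σ(bᵢcᵢ/nᵢ), where nᵢ is the stratum total.
Stratum 1 (Women): n = 4215; a·d/n = 1393·1405/4215 = 464.3333; b·c/n = 150·1267/4215 = 45.0890
Stratum 2 (Men): n = 4875; a·d/n = 1687·1855/4875 = 641.9251; b·c/n = 576·757/4875 = 89.4425
OR_MH = (464.3333 + 641.9251) / (45.0890 + 89.4425) = 1106.2585 / 134.5314 = 8.22305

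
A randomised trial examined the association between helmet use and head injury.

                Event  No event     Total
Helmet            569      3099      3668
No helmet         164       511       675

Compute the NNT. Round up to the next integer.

12

Risk in treated group = 569/3668 = 0.15513; risk in control = 164/675 = 0.24296.
Absolute risk reduction = 0.24296 − 0.15513 = 0.08784
NNT = 1 / ARR = 1 / 0.08784 = 11.385 → round up → 12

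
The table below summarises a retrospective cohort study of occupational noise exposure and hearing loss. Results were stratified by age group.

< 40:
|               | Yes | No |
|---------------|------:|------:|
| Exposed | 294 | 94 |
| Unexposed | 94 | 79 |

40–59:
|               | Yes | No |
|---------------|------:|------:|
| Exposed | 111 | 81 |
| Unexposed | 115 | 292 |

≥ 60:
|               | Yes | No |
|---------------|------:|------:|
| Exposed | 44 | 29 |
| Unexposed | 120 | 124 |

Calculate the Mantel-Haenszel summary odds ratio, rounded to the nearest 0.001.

2.666

OR_MH = Σ(aᵢdᵢ/nᵢ) / Σ(bᵢcᵢ/nᵢ), where nᵢ is the stratum total.
Stratum 1 (< 40): n = 561; a·d/n = 294·79/561 = 41.4011; b·c/n = 94·94/561 = 15.7504
Stratum 2 (40–59): n = 599; a·d/n = 111·292/599 = 54.1102; b·c/n = 81·115/599 = 15.5509
Stratum 3 (≥ 60): n = 317; a·d/n = 44·124/317 = 17.2114; b·c/n = 29·120/317 = 10.9779
OR_MH = (41.4011 + 54.1102 + 17.2114) / (15.7504 + 15.5509 + 10.9779) = 112.7226 / 42.2793 = 2.66614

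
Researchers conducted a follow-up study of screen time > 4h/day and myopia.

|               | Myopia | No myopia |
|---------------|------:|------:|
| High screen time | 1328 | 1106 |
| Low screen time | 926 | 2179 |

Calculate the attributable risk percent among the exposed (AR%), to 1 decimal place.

Cells: a = 1328, b = 1106, c = 926, d = 2179.
Risk in exposed = 1328/2434 = 0.54560; risk in unexposed = 926/3105 = 0.29823.
RR = 0.54560/0.29823 = 1.82948
AR% = (RR − 1)/RR × 100 = (1.82948 − 1)/1.82948 × 100 = 45.3397%

45.3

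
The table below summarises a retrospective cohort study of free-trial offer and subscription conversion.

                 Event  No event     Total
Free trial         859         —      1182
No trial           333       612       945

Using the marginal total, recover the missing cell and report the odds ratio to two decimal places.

The missing cell is in the exposed row: 1182 − 859 = 323.
So a = 859, b = 323, c = 333, d = 612.
OR = (a·d)/(b·c) = (859 × 612) / (323 × 333) = 525708 / 107559 = 4.88762

4.89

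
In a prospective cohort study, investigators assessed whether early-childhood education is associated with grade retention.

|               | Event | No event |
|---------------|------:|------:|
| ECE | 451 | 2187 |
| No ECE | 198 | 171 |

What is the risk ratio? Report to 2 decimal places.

0.32

Cells: a = 451, b = 2187, c = 198, d = 171.
Risk in exposed = 451/2638 = 0.17096; risk in unexposed = 198/369 = 0.53659.
RR = 0.17096 / 0.53659 = 0.31861
The risk is 68% lower among the exposed than among the unexposed.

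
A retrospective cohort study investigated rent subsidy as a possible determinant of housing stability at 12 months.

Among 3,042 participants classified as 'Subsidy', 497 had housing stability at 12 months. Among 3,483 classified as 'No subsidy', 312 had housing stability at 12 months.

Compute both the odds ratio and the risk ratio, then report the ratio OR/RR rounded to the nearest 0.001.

From the description: a = 497, b = 2545, c = 312, d = 3171.
OR = (497·3171)/(2545·312) = 1575987/794040 = 1.98477
Risk in exposed = 497/3042 = 0.16338; risk in unexposed = 312/3483 = 0.08958; RR = 1.82388
OR/RR = 1.98477 / 1.82388 = 1.08821
The outcome is not rare, so the OR lies further from 1 than the RR.

1.088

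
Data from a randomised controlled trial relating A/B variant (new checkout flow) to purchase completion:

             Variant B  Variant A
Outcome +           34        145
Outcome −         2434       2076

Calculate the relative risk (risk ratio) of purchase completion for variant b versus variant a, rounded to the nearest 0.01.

0.21

Reading the table with exposure as columns: a = 34 (Variant B, case), b = 2434 (Variant B, non-case), c = 145 (Variant A, case), d = 2076.
Risk in exposed = 34/2468 = 0.01378; risk in unexposed = 145/2221 = 0.06529.
RR = 0.01378 / 0.06529 = 0.21102
The risk is 79% lower among the exposed than among the unexposed.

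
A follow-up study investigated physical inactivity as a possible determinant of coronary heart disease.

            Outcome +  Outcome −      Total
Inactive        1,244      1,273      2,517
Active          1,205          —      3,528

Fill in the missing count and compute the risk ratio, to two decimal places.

The missing cell is in the unexposed row: 3528 − 1205 = 2323.
So a = 1244, b = 1273, c = 1205, d = 2323.
RR = [a/(a+b)] / [c/(c+d)] = (1244/2517) / (1205/3528) = 0.49424/0.34155 = 1.44703

1.45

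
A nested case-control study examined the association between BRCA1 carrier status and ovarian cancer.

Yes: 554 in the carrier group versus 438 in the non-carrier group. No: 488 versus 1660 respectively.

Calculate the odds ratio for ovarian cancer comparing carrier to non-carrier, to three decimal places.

From the description: a = 554, b = 488, c = 438, d = 1660.
OR = (a·d)/(b·c) = (554 × 1660) / (488 × 438) = 919640 / 213744 = 4.30253
The odds of ovarian cancer are about 4.30 times as high in the carrier group.

4.303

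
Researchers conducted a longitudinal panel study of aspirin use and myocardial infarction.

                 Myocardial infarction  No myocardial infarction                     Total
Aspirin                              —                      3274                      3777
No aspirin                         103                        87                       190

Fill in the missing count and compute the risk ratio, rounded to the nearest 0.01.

0.25

The missing cell is in the exposed row: 3777 − 3274 = 503.
So a = 503, b = 3274, c = 103, d = 87.
RR = [a/(a+b)] / [c/(c+d)] = (503/3777) / (103/190) = 0.13317/0.54211 = 0.24566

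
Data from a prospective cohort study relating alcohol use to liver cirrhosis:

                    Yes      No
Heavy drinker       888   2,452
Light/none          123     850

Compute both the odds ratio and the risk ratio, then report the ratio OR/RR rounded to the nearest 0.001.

1.190

Cells: a = 888, b = 2452, c = 123, d = 850.
OR = (888·850)/(2452·123) = 754800/301596 = 2.50269
Risk in exposed = 888/3340 = 0.26587; risk in unexposed = 123/973 = 0.12641; RR = 2.10317
OR/RR = 2.50269 / 2.10317 = 1.18996
The outcome is not rare, so the OR lies further from 1 than the RR.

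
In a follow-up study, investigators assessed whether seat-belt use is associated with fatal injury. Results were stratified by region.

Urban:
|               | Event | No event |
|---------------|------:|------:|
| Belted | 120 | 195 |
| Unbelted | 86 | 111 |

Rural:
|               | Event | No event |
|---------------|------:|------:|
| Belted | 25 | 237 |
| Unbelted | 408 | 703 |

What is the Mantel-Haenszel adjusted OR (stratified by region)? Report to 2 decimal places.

OR_MH = Σ(aᵢdᵢ/nᵢ) / Σ(bᵢcᵢ/nᵢ), where nᵢ is the stratum total.
Stratum 1 (Urban): n = 512; a·d/n = 120·111/512 = 26.0156; b·c/n = 195·86/512 = 32.7539
Stratum 2 (Rural): n = 1373; a·d/n = 25·703/1373 = 12.8004; b·c/n = 237·408/1373 = 70.4268
OR_MH = (26.0156 + 12.8004) / (32.7539 + 70.4268) = 38.8161 / 103.1807 = 0.37619

0.38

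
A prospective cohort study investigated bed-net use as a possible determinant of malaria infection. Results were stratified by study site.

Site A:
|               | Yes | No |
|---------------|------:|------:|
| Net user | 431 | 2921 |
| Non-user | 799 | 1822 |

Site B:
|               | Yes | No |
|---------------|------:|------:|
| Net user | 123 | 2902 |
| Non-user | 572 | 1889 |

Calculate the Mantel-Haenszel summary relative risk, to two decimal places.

RR_MH = Σ(aᵢ·n₀ᵢ/nᵢ) / Σ(cᵢ·n₁ᵢ/nᵢ), with n₁ᵢ = aᵢ+bᵢ (exposed), n₀ᵢ = cᵢ+dᵢ (unexposed), nᵢ = n₁ᵢ+n₀ᵢ.
Stratum 1 (Site A): n₁ = 3352, n₀ = 2621, n = 5973; a·n₀/n = 431·2621/5973 = 189.1262; c·n₁/n = 799·3352/5973 = 448.3924
Stratum 2 (Site B): n₁ = 3025, n₀ = 2461, n = 5486; a·n₀/n = 123·2461/5486 = 55.1774; c·n₁/n = 572·3025/5486 = 315.4028
RR_MH = (189.1262 + 55.1774) / (448.3924 + 315.4028) = 244.3036 / 763.7953 = 0.31985

0.32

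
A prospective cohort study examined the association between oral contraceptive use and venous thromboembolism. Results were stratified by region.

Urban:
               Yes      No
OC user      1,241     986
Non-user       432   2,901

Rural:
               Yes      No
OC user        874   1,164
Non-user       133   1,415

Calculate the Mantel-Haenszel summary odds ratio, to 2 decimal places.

OR_MH = Σ(aᵢdᵢ/nᵢ) / Σ(bᵢcᵢ/nᵢ), where nᵢ is the stratum total.
Stratum 1 (Urban): n = 5560; a·d/n = 1241·2901/5560 = 647.5074; b·c/n = 986·432/5560 = 76.6101
Stratum 2 (Rural): n = 3586; a·d/n = 874·1415/3586 = 344.8717; b·c/n = 1164·133/3586 = 43.1712
OR_MH = (647.5074 + 344.8717) / (76.6101 + 43.1712) = 992.3791 / 119.7813 = 8.28493

8.28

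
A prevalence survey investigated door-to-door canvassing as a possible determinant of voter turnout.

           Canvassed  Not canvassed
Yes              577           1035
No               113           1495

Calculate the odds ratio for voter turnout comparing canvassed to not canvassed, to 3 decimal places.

Reading the table with exposure as columns: a = 577 (Canvassed, case), b = 113 (Canvassed, non-case), c = 1035 (Not canvassed, case), d = 1495.
OR = (a·d)/(b·c) = (577 × 1495) / (113 × 1035) = 862615 / 116955 = 7.37561
The odds of voter turnout are about 7.38 times as high in the canvassed group.

7.376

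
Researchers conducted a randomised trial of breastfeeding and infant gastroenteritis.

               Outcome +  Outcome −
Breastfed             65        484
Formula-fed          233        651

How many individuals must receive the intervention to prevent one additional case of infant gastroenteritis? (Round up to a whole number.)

Risk in treated group = 65/549 = 0.11840; risk in control = 233/884 = 0.26357.
Absolute risk reduction = 0.26357 − 0.11840 = 0.14518
NNT = 1 / ARR = 1 / 0.14518 = 6.888 → round up → 7

7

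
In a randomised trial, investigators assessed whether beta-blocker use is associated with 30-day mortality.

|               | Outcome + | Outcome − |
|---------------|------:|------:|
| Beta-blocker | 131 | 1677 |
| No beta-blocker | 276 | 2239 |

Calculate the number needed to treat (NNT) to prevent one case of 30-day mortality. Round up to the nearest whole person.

Risk in treated group = 131/1808 = 0.07246; risk in control = 276/2515 = 0.10974.
Absolute risk reduction = 0.10974 − 0.07246 = 0.03729
NNT = 1 / ARR = 1 / 0.03729 = 26.820 → round up → 27

27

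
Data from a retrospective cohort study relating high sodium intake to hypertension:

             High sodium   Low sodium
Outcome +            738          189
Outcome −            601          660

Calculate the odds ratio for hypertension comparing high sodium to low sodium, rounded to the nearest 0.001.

Reading the table with exposure as columns: a = 738 (High sodium, case), b = 601 (High sodium, non-case), c = 189 (Low sodium, case), d = 660.
OR = (a·d)/(b·c) = (738 × 660) / (601 × 189) = 487080 / 113589 = 4.28809
The odds of hypertension are about 4.29 times as high in the high sodium group.

4.288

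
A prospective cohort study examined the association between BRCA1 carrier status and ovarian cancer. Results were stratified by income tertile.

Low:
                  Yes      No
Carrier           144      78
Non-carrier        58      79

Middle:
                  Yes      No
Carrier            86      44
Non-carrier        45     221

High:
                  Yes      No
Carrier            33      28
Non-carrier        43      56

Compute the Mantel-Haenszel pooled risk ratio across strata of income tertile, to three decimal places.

1.986

RR_MH = Σ(aᵢ·n₀ᵢ/nᵢ) / Σ(cᵢ·n₁ᵢ/nᵢ), with n₁ᵢ = aᵢ+bᵢ (exposed), n₀ᵢ = cᵢ+dᵢ (unexposed), nᵢ = n₁ᵢ+n₀ᵢ.
Stratum 1 (Low): n₁ = 222, n₀ = 137, n = 359; a·n₀/n = 144·137/359 = 54.9526; c·n₁/n = 58·222/359 = 35.8663
Stratum 2 (Middle): n₁ = 130, n₀ = 266, n = 396; a·n₀/n = 86·266/396 = 57.7677; c·n₁/n = 45·130/396 = 14.7727
Stratum 3 (High): n₁ = 61, n₀ = 99, n = 160; a·n₀/n = 33·99/160 = 20.4187; c·n₁/n = 43·61/160 = 16.3938
RR_MH = (54.9526 + 57.7677 + 20.4187) / (35.8663 + 14.7727 + 16.3938) = 133.1391 / 67.0328 = 1.98618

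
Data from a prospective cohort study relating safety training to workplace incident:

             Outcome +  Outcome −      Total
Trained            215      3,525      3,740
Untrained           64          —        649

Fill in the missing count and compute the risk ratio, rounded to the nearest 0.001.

The missing cell is in the unexposed row: 649 − 64 = 585.
So a = 215, b = 3525, c = 64, d = 585.
RR = [a/(a+b)] / [c/(c+d)] = (215/3740) / (64/649) = 0.05749/0.09861 = 0.58295

0.583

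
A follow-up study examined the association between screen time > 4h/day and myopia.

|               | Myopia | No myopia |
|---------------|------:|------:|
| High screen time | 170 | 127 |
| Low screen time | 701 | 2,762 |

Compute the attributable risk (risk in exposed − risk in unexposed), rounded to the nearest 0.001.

Cells: a = 170, b = 127, c = 701, d = 2762.
Risk in exposed = 170/297 = 0.572391; risk in unexposed = 701/3463 = 0.202426.
Risk difference = 0.572391 − 0.202426 = 0.369965

0.370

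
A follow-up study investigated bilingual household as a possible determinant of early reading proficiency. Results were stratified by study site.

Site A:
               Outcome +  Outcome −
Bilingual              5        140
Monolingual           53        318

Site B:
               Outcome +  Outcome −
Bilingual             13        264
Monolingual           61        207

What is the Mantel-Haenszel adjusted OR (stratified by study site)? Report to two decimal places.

OR_MH = Σ(aᵢdᵢ/nᵢ) / Σ(bᵢcᵢ/nᵢ), where nᵢ is the stratum total.
Stratum 1 (Site A): n = 516; a·d/n = 5·318/516 = 3.0814; b·c/n = 140·53/516 = 14.3798
Stratum 2 (Site B): n = 545; a·d/n = 13·207/545 = 4.9376; b·c/n = 264·61/545 = 29.5486
OR_MH = (3.0814 + 4.9376) / (14.3798 + 29.5486) = 8.0190 / 43.9285 = 0.18255

0.18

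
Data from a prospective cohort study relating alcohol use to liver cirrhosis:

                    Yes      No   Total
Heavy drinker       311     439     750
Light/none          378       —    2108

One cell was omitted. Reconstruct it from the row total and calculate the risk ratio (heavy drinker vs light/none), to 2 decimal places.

2.31

The missing cell is in the unexposed row: 2108 − 378 = 1730.
So a = 311, b = 439, c = 378, d = 1730.
RR = [a/(a+b)] / [c/(c+d)] = (311/750) / (378/2108) = 0.41467/0.17932 = 2.31248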